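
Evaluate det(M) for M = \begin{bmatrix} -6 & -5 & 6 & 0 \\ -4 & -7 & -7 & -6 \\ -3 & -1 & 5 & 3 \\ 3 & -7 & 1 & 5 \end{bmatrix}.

Expand along row 1 (it has 1 zero):
  + (-6) · M_11   where M_11 = det([-7 -7 -6; -1 5 3; -7 1 5]) = -246
  − (-5) · M_12   where M_12 = det([-4 -7 -6; -3 5 3; 3 1 5]) = -148
  + (6) · M_13   where M_13 = det([-4 -7 -6; -3 -1 3; 3 -7 5]) = -376
det = (+1)·(-6)·(-246) + (-1)·(-5)·(-148) + (+1)·(6)·(-376) = -1520

-1520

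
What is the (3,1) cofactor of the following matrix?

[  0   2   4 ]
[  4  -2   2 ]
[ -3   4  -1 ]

Delete row 3 and column 1; the remaining 2×2 submatrix is [2 4; -2 2].
Its determinant is 2·2 − 4·(-2) = 12.
The cofactor carries sign (−1)^(3+1) = +1, so C_{3,1} = +(12) = 12.

The cofactor is 12.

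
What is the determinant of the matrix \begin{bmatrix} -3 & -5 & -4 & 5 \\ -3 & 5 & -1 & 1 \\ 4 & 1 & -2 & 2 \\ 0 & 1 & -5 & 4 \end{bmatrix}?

Expand along row 4 (it has 1 zero):
  + (1) · M_42   where M_42 = det([-3 -4 5; -3 -1 1; 4 -2 2]) = 10
  − (-5) · M_43   where M_43 = det([-3 -5 5; -3 5 1; 4 1 2]) = -192
  + (4) · M_44   where M_44 = det([-3 -5 -4; -3 5 -1; 4 1 -2]) = 169
det = (+1)·(1)·(10) + (-1)·(-5)·(-192) + (+1)·(4)·(169) = -274

The determinant is -274.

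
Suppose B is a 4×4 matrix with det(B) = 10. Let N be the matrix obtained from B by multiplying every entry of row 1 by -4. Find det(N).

Scaling one row by -4 multiplies the determinant by -4.
det(N) = (-4)·(10) = -40

-40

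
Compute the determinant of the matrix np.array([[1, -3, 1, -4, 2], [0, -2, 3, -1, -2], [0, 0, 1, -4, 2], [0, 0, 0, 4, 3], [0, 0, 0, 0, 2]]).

The matrix is upper triangular, so the determinant is the product of the diagonal entries:
det = (1) · (-2) · (1) · (4) · (2) = -16

-16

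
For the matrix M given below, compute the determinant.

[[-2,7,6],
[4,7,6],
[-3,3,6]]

Expand along column 1:
  + (-2) · |7 6; 3 6| = (-2)·(42 − 18) = -48
  − 4 · |7 6; 3 6| = −4·(42 − 18) = -96
  + (-3) · |7 6; 7 6| = (-3)·(42 − 42) = 0
Sum: (-48) + (-96) + (0) = -144

The determinant is -144.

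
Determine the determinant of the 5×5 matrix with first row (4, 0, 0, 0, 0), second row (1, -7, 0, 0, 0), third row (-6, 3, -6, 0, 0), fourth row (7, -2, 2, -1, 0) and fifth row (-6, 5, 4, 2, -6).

The matrix is lower triangular, so the determinant is the product of the diagonal entries:
det = (4) · (-7) · (-6) · (-1) · (-6) = 1008

The determinant is 1008.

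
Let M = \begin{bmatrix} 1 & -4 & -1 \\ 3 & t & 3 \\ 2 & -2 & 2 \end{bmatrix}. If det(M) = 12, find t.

Expanding along the row containing t, det(M) is linear in t: det(M) = (4)·t + (12).
Set (4)·t + (12) = 12  ⇒  (4)·t = 0  ⇒  t = 0.

0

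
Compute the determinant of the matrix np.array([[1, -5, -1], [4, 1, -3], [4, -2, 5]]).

171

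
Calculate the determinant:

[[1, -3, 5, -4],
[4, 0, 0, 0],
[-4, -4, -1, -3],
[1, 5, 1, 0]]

Expand along row 2 (it has 3 zeros):
  − (4) · M_21   where M_21 = det([-3 5 -4; -4 -1 -3; 5 1 0]) = -88
det = (-1)·(4)·(-88) = 352

352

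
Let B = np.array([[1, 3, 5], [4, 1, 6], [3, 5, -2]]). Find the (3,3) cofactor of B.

Delete row 3 and column 3; the remaining 2×2 submatrix is [1 3; 4 1].
Its determinant is 1·1 − 3·4 = -11.
The cofactor carries sign (−1)^(3+3) = +1, so C_{3,3} = +(-11) = -11.

The cofactor is -11.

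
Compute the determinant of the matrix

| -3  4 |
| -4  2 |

det = (-3)·2 − 4·(-4) = -6 − (-16) = 10

The determinant is 10.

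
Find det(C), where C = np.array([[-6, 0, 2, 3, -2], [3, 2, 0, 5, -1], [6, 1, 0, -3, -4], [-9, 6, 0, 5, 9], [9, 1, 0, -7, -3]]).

1932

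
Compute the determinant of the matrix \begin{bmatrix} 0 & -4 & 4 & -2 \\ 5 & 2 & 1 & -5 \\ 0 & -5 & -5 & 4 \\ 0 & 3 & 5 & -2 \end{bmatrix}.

-340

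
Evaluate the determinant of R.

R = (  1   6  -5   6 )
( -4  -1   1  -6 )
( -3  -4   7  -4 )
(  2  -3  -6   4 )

|R| = 894

Expand along row 1:
  + (1) · M_11   where M_11 = det([-1 1 -6; -4 7 -4; -3 -6 4]) = -246
  − (6) · M_12   where M_12 = det([-4 1 -6; -3 7 -4; 2 -6 4]) = -36
  + (-5) · M_13   where M_13 = det([-4 -1 -6; -3 -4 -4; 2 -3 4]) = 6
  − (6) · M_14   where M_14 = det([-4 -1 1; -3 -4 7; 2 -3 -6]) = -159
det = (+1)·(1)·(-246) + (-1)·(6)·(-36) + (+1)·(-5)·(6) + (-1)·(6)·(-159) = 894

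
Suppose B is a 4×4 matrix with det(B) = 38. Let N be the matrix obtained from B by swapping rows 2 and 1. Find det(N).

-38

Swapping two rows multiplies the determinant by −1.
det(N) = (-1)·(38) = -38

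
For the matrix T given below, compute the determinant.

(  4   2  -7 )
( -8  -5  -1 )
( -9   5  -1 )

Expand along column 1:
  + 4 · |-5 -1; 5 -1| = 4·(5 − (-5)) = 40
  − (-8) · |2 -7; 5 -1| = −(-8)·(-2 − (-35)) = 264
  + (-9) · |2 -7; -5 -1| = (-9)·(-2 − 35) = 333
Sum: (40) + (264) + (333) = 637

The determinant is 637.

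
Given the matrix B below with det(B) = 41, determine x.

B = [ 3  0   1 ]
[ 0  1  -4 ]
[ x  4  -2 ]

1

Expanding along the column containing x, det(B) is linear in x: det(B) = (-1)·x + (42).
Set (-1)·x + (42) = 41  ⇒  (-1)·x = -1  ⇒  x = 1.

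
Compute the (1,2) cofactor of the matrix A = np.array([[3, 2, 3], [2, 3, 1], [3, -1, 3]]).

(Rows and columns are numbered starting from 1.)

-3

Delete row 1 and column 2; the remaining 2×2 submatrix is [2 1; 3 3].
Its determinant is 2·3 − 1·3 = 3.
The cofactor carries sign (−1)^(1+2) = −1, so C_{1,2} = −(3) = -3.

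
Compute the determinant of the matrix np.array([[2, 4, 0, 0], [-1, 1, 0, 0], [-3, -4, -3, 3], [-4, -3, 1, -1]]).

The matrix is block lower-triangular with a 2×2 block and a 2×2 block on the diagonal, so its determinant equals the product of the determinants of the diagonal blocks.
det of the 2×2 block = 6
det of the 2×2 block = 0
det = (6)·(0) = 0

The determinant is 0.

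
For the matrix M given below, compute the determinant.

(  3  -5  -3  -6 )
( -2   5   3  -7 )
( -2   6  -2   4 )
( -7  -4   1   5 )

Expand along row 1:
  + (3) · M_11   where M_11 = det([5 3 -7; 6 -2 4; -4 1 5]) = -194
  − (-5) · M_12   where M_12 = det([-2 3 -7; -2 -2 4; -7 1 5]) = 86
  + (-3) · M_13   where M_13 = det([-2 5 -7; -2 6 4; -7 -4 5]) = -532
  − (-6) · M_14   where M_14 = det([-2 5 3; -2 6 -2; -7 -4 1]) = 234
det = (+1)·(3)·(-194) + (-1)·(-5)·(86) + (+1)·(-3)·(-532) + (-1)·(-6)·(234) = 2848

det(M) = 2848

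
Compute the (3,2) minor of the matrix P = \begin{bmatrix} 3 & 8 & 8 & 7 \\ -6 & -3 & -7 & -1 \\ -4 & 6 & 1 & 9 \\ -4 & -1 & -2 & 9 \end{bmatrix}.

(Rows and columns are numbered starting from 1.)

157

Delete row 3 and column 2; the remaining 3×3 submatrix is [3 8 7; -6 -7 -1; -4 -2 9].
Its determinant is 157.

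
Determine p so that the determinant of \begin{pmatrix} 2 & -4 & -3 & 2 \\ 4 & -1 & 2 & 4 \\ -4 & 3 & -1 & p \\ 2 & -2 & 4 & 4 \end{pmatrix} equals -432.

2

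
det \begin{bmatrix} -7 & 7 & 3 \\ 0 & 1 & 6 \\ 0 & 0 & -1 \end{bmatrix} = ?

7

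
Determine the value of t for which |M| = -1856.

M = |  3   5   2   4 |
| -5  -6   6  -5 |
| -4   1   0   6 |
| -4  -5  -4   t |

Expanding along the column containing t, det(M) is linear in t: det(M) = (-196)·t + (-484).
Set (-196)·t + (-484) = -1856  ⇒  (-196)·t = -1372  ⇒  t = 7.

t = 7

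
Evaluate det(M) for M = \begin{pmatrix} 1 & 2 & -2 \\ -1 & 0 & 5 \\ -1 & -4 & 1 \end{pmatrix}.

4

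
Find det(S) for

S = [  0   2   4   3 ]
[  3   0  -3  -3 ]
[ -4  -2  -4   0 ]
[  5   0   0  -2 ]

The determinant is 42.

Expand along row 4 (it has 2 zeros):
  − (5) · M_41   where M_41 = det([2 4 3; 0 -3 -3; -2 -4 0]) = -18
  + (-2) · M_44   where M_44 = det([0 2 4; 3 0 -3; -4 -2 -4]) = 24
det = (-1)·(5)·(-18) + (+1)·(-2)·(24) = 42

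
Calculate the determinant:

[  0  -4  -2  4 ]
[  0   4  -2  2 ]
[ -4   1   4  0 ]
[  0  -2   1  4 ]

Expand along column 1 (it has 3 zeros):
  + (-4) · M_31   where M_31 = det([-4 -2 4; 4 -2 2; -2 1 4]) = 80
det = (+1)·(-4)·(80) = -320

-320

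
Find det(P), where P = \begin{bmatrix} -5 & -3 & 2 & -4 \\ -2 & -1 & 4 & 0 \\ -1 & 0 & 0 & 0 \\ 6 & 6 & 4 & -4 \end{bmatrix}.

Expand along row 3 (it has 3 zeros):
  + (-1) · M_31   where M_31 = det([-3 2 -4; -1 4 0; 6 4 -4]) = 152
det = (+1)·(-1)·(152) = -152

|P| = -152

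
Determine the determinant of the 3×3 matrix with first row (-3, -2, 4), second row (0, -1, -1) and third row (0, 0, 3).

9

The matrix is upper triangular, so the determinant is the product of the diagonal entries:
det = (-3) · (-1) · (3) = 9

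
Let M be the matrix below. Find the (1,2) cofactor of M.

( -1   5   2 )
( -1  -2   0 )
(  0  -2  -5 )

-5

Delete row 1 and column 2; the remaining 2×2 submatrix is [-1 0; 0 -5].
Its determinant is (-1)·(-5) − 0·0 = 5.
The cofactor carries sign (−1)^(1+2) = −1, so C_{1,2} = −(5) = -5.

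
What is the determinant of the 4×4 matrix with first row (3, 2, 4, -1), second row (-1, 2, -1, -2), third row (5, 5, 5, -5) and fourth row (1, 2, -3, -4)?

Expand along row 1:
  + (3) · M_11   where M_11 = det([2 -1 -2; 5 5 -5; 2 -3 -4]) = -30
  − (2) · M_12   where M_12 = det([-1 -1 -2; 5 5 -5; 1 -3 -4]) = 60
  + (4) · M_13   where M_13 = det([-1 2 -2; 5 5 -5; 1 2 -4]) = 30
  − (-1) · M_14   where M_14 = det([-1 2 -1; 5 5 5; 1 2 -3]) = 60
det = (+1)·(3)·(-30) + (-1)·(2)·(60) + (+1)·(4)·(30) + (-1)·(-1)·(60) = -30

The determinant is -30.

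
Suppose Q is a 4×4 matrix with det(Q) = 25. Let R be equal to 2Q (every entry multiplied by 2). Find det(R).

The determinant is 400.

For a 4×4 matrix, det(2Q) = 2^4·det(Q) = 16·det(Q).
det(R) = (16)·(25) = 400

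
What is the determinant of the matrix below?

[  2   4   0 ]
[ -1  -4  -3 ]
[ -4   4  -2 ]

Expand along column 3:
  − (-3) · |2 4; -4 4| = −(-3)·(8 − (-16)) = 72
  + (-2) · |2 4; -1 -4| = (-2)·(-8 − (-4)) = 8
Sum: (72) + (8) = 80

80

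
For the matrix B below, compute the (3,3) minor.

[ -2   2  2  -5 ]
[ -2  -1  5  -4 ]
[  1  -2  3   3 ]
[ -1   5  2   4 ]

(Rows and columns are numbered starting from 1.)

47

Delete row 3 and column 3; the remaining 3×3 submatrix is [-2 2 -5; -2 -1 -4; -1 5 4].
Its determinant is 47.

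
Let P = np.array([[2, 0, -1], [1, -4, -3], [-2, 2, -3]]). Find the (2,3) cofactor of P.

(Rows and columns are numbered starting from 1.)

Delete row 2 and column 3; the remaining 2×2 submatrix is [2 0; -2 2].
Its determinant is 2·2 − 0·(-2) = 4.
The cofactor carries sign (−1)^(2+3) = −1, so C_{2,3} = −(4) = -4.

-4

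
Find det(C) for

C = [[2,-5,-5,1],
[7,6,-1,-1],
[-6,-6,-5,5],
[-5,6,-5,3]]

Expand along row 1:
  + (2) · M_11   where M_11 = det([6 -1 -1; -6 -5 5; 6 -5 3]) = -48
  − (-5) · M_12   where M_12 = det([7 -1 -1; -6 -5 5; -5 -5 3]) = 72
  + (-5) · M_13   where M_13 = det([7 6 -1; -6 -6 5; -5 6 3]) = -312
  − (1) · M_14   where M_14 = det([7 6 -1; -6 -6 -5; -5 6 -5]) = 456
det = (+1)·(2)·(-48) + (-1)·(-5)·(72) + (+1)·(-5)·(-312) + (-1)·(1)·(456) = 1368

1368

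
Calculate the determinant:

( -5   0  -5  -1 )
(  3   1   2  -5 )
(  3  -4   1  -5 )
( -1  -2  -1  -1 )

Expand along row 1 (it has 1 zero):
  + (-5) · M_11   where M_11 = det([1 2 -5; -4 1 -5; -2 -1 -1]) = -24
  + (-5) · M_13   where M_13 = det([3 1 -5; 3 -4 -5; -1 -2 -1]) = 40
  − (-1) · M_14   where M_14 = det([3 1 2; 3 -4 1; -1 -2 -1]) = 0
det = (+1)·(-5)·(-24) + (+1)·(-5)·(40) + (-1)·(-1)·(0) = -80

The determinant is -80.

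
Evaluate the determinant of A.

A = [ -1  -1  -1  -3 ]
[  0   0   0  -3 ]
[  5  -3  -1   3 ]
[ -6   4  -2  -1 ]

The determinant is 84.

Expand along row 2 (it has 3 zeros):
  + (-3) · M_24   where M_24 = det([-1 -1 -1; 5 -3 -1; -6 4 -2]) = -28
det = (+1)·(-3)·(-28) = 84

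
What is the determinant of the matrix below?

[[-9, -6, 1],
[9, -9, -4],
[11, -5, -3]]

Expand along column 1:
  + (-9) · |-9 -4; -5 -3| = (-9)·(27 − 20) = -63
  − 9 · |-6 1; -5 -3| = −9·(18 − (-5)) = -207
  + 11 · |-6 1; -9 -4| = 11·(24 − (-9)) = 363
Sum: (-63) + (-207) + (363) = 93

The determinant is 93.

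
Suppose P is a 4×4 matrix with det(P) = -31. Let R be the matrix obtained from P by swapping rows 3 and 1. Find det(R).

det(R) = 31

Swapping two rows multiplies the determinant by −1.
det(R) = (-1)·(-31) = 31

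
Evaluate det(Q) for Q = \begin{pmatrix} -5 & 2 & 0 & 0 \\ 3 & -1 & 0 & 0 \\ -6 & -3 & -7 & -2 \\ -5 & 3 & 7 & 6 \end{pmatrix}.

Q is block lower-triangular with a 2×2 block and a 2×2 block on the diagonal, so its determinant equals the product of the determinants of the diagonal blocks.
det of the 2×2 block = -1
det of the 2×2 block = -28
det = (-1)·(-28) = 28

det(Q) = 28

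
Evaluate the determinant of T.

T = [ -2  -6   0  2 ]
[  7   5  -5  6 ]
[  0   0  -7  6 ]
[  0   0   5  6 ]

T is block upper-triangular with a 2×2 block and a 2×2 block on the diagonal, so its determinant equals the product of the determinants of the diagonal blocks.
det of the 2×2 block = 32
det of the 2×2 block = -72
det = (32)·(-72) = -2304

The determinant is -2304.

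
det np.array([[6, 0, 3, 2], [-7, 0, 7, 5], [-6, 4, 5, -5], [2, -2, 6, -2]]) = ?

The determinant is 2634.

Expand along column 2 (it has 2 zeros):
  − (4) · M_32   where M_32 = det([6 3 2; -7 7 5; 2 6 -2]) = -388
  + (-2) · M_42   where M_42 = det([6 3 2; -7 7 5; -6 5 -5]) = -541
det = (-1)·(4)·(-388) + (+1)·(-2)·(-541) = 2634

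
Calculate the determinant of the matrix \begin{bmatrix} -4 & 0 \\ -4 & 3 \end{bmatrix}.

det = (-4)·3 − 0·(-4) = -12 − 0 = -12

The determinant is -12.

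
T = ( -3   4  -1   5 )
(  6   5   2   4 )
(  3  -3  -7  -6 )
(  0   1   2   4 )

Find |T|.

Expand along row 4 (it has 1 zero):
  + (1) · M_42   where M_42 = det([-3 -1 5; 6 2 4; 3 -7 -6]) = -336
  − (2) · M_43   where M_43 = det([-3 4 5; 6 5 4; 3 -3 -6]) = 81
  + (4) · M_44   where M_44 = det([-3 4 -1; 6 5 2; 3 -3 -7]) = 312
det = (+1)·(1)·(-336) + (-1)·(2)·(81) + (+1)·(4)·(312) = 750

|T| = 750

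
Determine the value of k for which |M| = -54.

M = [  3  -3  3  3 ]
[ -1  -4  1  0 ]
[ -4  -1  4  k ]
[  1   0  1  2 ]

k = 6

Expanding along the column containing k, det(M) is linear in k: det(M) = (6)·k + (-90).
Set (6)·k + (-90) = -54  ⇒  (6)·k = 36  ⇒  k = 6.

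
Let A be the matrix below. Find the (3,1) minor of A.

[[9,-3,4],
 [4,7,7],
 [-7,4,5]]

-49

Delete row 3 and column 1; the remaining 2×2 submatrix is [-3 4; 7 7].
Its determinant is (-3)·7 − 4·7 = -49.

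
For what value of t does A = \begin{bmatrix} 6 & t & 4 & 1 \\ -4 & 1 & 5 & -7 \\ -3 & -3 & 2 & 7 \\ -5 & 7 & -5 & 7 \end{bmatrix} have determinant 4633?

0

Expanding along the row containing t, det(A) is linear in t: det(A) = (441)·t + (4633).
Set (441)·t + (4633) = 4633  ⇒  (441)·t = 0  ⇒  t = 0.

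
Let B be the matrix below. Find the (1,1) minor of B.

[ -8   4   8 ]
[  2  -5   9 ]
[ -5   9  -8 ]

The minor is -41.

Delete row 1 and column 1; the remaining 2×2 submatrix is [-5 9; 9 -8].
Its determinant is (-5)·(-8) − 9·9 = -41.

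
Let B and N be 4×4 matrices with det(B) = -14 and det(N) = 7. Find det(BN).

det(BN) = -98

det(BN) = det(B)·det(N) = (-14)·(7) = -98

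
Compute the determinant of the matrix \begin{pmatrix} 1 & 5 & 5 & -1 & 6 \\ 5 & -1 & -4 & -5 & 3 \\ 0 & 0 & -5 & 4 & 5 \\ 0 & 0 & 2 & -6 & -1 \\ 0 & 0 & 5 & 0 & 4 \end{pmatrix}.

The matrix is block upper-triangular with a 2×2 block and a 3×3 block on the diagonal, so its determinant equals the product of the determinants of the diagonal blocks.
det of the 2×2 block = -26
det of the 3×3 block = 218
det = (-26)·(218) = -5668

The determinant is -5668.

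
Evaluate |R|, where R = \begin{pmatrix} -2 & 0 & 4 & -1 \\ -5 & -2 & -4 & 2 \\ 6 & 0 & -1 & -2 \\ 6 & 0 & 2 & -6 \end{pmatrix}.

The determinant is -116.

Expand along column 2 (it has 3 zeros):
  + (-2) · M_22   where M_22 = det([-2 4 -1; 6 -1 -2; 6 2 -6]) = 58
det = (+1)·(-2)·(58) = -116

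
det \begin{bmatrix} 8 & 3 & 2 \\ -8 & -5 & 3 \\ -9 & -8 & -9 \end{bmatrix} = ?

Expand along column 1:
  + 8 · |-5 3; -8 -9| = 8·(45 − (-24)) = 552
  − (-8) · |3 2; -8 -9| = −(-8)·(-27 − (-16)) = -88
  + (-9) · |3 2; -5 3| = (-9)·(9 − (-10)) = -171
Sum: (552) + (-88) + (-171) = 293

The determinant is 293.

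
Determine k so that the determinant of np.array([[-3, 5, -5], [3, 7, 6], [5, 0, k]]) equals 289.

1

Expanding along the column containing k, det(B) is linear in k: det(B) = (-36)·k + (325).
Set (-36)·k + (325) = 289  ⇒  (-36)·k = -36  ⇒  k = 1.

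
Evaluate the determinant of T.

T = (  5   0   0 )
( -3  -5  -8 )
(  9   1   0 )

Expand along row 1:
  + 5 · |-5 -8; 1 0| = 5·(0 − (-8)) = 40

The determinant is 40.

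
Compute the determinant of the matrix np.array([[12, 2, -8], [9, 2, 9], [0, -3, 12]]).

612

Expand along column 1:
  + 12 · |2 9; -3 12| = 12·(24 − (-27)) = 612
  − 9 · |2 -8; -3 12| = −9·(24 − 24) = 0
Sum: (612) + (0) = 612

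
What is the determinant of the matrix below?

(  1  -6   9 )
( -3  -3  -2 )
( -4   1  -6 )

Expand along column 1:
  + 1 · |-3 -2; 1 -6| = 1·(18 − (-2)) = 20
  − (-3) · |-6 9; 1 -6| = −(-3)·(36 − 9) = 81
  + (-4) · |-6 9; -3 -2| = (-4)·(12 − (-27)) = -156
Sum: (20) + (81) + (-156) = -55

-55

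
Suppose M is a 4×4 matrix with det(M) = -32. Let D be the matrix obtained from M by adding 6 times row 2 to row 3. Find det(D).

-32

Adding a multiple of one row to another leaves the determinant unchanged.
det(D) = (1)·(-32) = -32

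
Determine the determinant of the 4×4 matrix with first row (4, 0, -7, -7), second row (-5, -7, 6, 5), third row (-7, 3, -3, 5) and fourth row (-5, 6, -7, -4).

-2853

Expand along row 1 (it has 1 zero):
  + (4) · M_11   where M_11 = det([-7 6 5; 3 -3 5; 6 -7 -4]) = -92
  + (-7) · M_13   where M_13 = det([-5 -7 5; -7 3 5; -5 6 -4]) = 446
  − (-7) · M_14   where M_14 = det([-5 -7 6; -7 3 -3; -5 6 -7]) = 91
det = (+1)·(4)·(-92) + (+1)·(-7)·(446) + (-1)·(-7)·(91) = -2853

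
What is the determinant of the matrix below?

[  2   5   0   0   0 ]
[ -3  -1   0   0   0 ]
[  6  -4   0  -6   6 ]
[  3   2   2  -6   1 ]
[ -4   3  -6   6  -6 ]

The determinant is -2340.

The matrix is block lower-triangular with a 2×2 block and a 3×3 block on the diagonal, so its determinant equals the product of the determinants of the diagonal blocks.
det of the 2×2 block = 13
det of the 3×3 block = -180
det = (13)·(-180) = -2340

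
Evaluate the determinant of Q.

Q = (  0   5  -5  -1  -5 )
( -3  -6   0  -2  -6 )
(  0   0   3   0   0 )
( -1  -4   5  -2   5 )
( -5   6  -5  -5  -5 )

-1983

Expand along row 3 (it has 4 zeros):
  + (3) · M_33   where M_33 = det([0 5 -1 -5; -3 -6 -2 -6; -1 -4 -2 5; -5 6 -5 -5]) = -661
det = (+1)·(3)·(-661) = -1983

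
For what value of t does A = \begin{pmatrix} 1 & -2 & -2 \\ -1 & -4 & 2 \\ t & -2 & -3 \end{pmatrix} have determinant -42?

Expanding along the row containing t, det(A) is linear in t: det(A) = (-12)·t + (18).
Set (-12)·t + (18) = -42  ⇒  (-12)·t = -60  ⇒  t = 5.

5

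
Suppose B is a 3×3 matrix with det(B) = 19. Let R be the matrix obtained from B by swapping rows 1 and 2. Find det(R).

The determinant is -19.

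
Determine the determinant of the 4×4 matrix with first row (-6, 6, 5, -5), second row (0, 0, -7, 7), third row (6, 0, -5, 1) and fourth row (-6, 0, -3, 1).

Expand along column 2 (it has 3 zeros):
  − (6) · M_12   where M_12 = det([0 -7 7; 6 -5 1; -6 -3 1]) = -252
det = (-1)·(6)·(-252) = 1512

The determinant is 1512.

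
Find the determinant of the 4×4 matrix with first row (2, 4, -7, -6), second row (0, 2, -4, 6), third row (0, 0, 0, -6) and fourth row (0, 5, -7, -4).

The determinant is 72.

Expand along row 3 (it has 3 zeros):
  − (-6) · M_34   where M_34 = det([2 4 -7; 0 2 -4; 0 5 -7]) = 12
det = (-1)·(-6)·(12) = 72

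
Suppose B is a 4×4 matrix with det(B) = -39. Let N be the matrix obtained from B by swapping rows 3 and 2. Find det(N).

The determinant is 39.

Swapping two rows multiplies the determinant by −1.
det(N) = (-1)·(-39) = 39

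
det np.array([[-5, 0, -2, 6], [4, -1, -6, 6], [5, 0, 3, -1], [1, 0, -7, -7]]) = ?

156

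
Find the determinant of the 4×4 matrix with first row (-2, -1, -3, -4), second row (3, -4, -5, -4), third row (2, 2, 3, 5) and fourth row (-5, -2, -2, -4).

Expand along row 1:
  + (-2) · M_11   where M_11 = det([-4 -5 -4; 2 3 5; -2 -2 -4]) = 10
  − (-1) · M_12   where M_12 = det([3 -5 -4; 2 3 5; -5 -2 -4]) = 35
  + (-3) · M_13   where M_13 = det([3 -4 -4; 2 2 5; -5 -2 -4]) = 50
  − (-4) · M_14   where M_14 = det([3 -4 -5; 2 2 3; -5 -2 -2]) = 20
det = (+1)·(-2)·(10) + (-1)·(-1)·(35) + (+1)·(-3)·(50) + (-1)·(-4)·(20) = -55

The determinant is -55.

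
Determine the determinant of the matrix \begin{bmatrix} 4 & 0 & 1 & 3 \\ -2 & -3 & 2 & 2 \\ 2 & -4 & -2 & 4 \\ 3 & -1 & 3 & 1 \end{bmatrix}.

Expand along row 1 (it has 1 zero):
  + (4) · M_11   where M_11 = det([-3 2 2; -4 -2 4; -1 3 1]) = 14
  + (1) · M_13   where M_13 = det([-2 -3 2; 2 -4 4; 3 -1 1]) = -10
  − (3) · M_14   where M_14 = det([-2 -3 2; 2 -4 -2; 3 -1 3]) = 84
det = (+1)·(4)·(14) + (+1)·(1)·(-10) + (-1)·(3)·(84) = -206

-206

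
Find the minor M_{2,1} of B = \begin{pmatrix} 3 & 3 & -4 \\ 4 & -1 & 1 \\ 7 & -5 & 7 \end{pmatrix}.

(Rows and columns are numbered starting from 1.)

1

Delete row 2 and column 1; the remaining 2×2 submatrix is [3 -4; -5 7].
Its determinant is 3·7 − (-4)·(-5) = 1.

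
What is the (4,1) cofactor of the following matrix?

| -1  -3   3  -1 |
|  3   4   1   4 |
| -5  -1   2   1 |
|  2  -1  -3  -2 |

12

Delete row 4 and column 1; the remaining 3×3 submatrix is [-3 3 -1; 4 1 4; -1 2 1].
Its determinant is -12.
The cofactor carries sign (−1)^(4+1) = −1, so C_{4,1} = −(-12) = 12.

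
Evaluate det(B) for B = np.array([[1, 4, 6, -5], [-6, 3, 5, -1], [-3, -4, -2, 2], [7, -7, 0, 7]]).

1337

Expand along row 4 (it has 1 zero):
  − (7) · M_41   where M_41 = det([4 6 -5; 3 5 -1; -4 -2 2]) = -50
  + (-7) · M_42   where M_42 = det([1 6 -5; -6 5 -1; -3 -2 2]) = -37
  + (7) · M_44   where M_44 = det([1 4 6; -6 3 5; -3 -4 -2]) = 104
det = (-1)·(7)·(-50) + (+1)·(-7)·(-37) + (+1)·(7)·(104) = 1337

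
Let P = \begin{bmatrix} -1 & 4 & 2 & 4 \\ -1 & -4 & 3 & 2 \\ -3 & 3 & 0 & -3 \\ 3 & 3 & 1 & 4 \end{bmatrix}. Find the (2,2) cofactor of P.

Delete row 2 and column 2; the remaining 3×3 submatrix is [-1 2 4; -3 0 -3; 3 1 4].
Its determinant is -9.
The cofactor carries sign (−1)^(2+2) = +1, so C_{2,2} = +(-9) = -9.

The cofactor is -9.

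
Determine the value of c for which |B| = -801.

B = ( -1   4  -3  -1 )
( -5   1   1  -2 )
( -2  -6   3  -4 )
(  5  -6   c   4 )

Expanding along the column containing c, det(B) is linear in c: det(B) = (80)·c + (-321).
Set (80)·c + (-321) = -801  ⇒  (80)·c = -480  ⇒  c = -6.

c = -6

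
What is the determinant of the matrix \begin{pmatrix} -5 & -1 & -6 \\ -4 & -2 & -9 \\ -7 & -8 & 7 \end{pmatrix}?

231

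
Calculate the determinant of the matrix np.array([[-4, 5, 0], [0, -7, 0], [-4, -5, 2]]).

Expand along column 3:
  + 2 · |-4 5; 0 -7| = 2·(28 − 0) = 56

56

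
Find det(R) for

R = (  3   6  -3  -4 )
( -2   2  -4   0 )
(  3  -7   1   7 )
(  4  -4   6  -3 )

Expand along row 2 (it has 1 zero):
  − (-2) · M_21   where M_21 = det([6 -3 -4; -7 1 7; -4 6 -3]) = 29
  + (2) · M_22   where M_22 = det([3 -3 -4; 3 1 7; 4 6 -3]) = -302
  − (-4) · M_23   where M_23 = det([3 6 -4; 3 -7 7; 4 -4 -3]) = 305
det = (-1)·(-2)·(29) + (+1)·(2)·(-302) + (-1)·(-4)·(305) = 674

674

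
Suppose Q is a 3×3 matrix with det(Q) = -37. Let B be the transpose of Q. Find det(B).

|B| = -37

det(Qᵀ) = det(Q).
det(B) = (1)·(-37) = -37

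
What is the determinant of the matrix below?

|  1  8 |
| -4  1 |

The determinant is 33.

det = 1·1 − 8·(-4) = 1 − (-32) = 33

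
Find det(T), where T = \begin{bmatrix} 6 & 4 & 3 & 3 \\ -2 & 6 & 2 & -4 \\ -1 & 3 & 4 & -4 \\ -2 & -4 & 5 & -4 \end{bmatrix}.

det(T) = 84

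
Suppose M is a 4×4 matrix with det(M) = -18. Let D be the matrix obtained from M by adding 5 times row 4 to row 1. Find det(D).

|D| = -18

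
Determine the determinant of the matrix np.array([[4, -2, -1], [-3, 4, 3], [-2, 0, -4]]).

-36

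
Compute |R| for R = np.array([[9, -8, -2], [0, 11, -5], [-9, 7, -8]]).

-1035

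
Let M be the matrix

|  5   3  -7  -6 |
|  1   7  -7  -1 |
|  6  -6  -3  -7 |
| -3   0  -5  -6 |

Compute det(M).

1049

Expand along row 4 (it has 1 zero):
  − (-3) · M_41   where M_41 = det([3 -7 -6; 7 -7 -1; -6 -3 -7]) = 131
  − (-5) · M_43   where M_43 = det([5 3 -6; 1 7 -1; 6 -6 -7]) = 16
  + (-6) · M_44   where M_44 = det([5 3 -7; 1 7 -7; 6 -6 -3]) = -96
det = (-1)·(-3)·(131) + (-1)·(-5)·(16) + (+1)·(-6)·(-96) = 1049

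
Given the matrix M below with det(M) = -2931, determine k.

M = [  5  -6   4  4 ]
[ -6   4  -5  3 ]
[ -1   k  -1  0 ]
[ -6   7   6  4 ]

Expanding along the row containing k, det(M) is linear in k: det(M) = (430)·k + (-351).
Set (430)·k + (-351) = -2931  ⇒  (430)·k = -2580  ⇒  k = -6.

k = -6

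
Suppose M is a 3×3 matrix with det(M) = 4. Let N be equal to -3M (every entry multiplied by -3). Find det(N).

-108

For a 3×3 matrix, det(-3M) = (-3)^3·det(M) = -27·det(M).
det(N) = (-27)·(4) = -108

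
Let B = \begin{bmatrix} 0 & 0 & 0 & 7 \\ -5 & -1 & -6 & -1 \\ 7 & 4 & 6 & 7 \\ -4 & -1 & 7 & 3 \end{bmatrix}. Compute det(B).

The determinant is 1057.

Expand along row 1 (it has 3 zeros):
  − (7) · M_14   where M_14 = det([-5 -1 -6; 7 4 6; -4 -1 7]) = -151
det = (-1)·(7)·(-151) = 1057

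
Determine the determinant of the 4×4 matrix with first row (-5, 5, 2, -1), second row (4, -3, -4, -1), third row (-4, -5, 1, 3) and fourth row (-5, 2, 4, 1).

Expand along row 1:
  + (-5) · M_11   where M_11 = det([-3 -4 -1; -5 1 3; 2 4 1]) = 11
  − (5) · M_12   where M_12 = det([4 -4 -1; -4 1 3; -5 4 1]) = 11
  + (2) · M_13   where M_13 = det([4 -3 -1; -4 -5 3; -5 2 1]) = 22
  − (-1) · M_14   where M_14 = det([4 -3 -4; -4 -5 1; -5 2 4]) = 11
det = (+1)·(-5)·(11) + (-1)·(5)·(11) + (+1)·(2)·(22) + (-1)·(-1)·(11) = -55

-55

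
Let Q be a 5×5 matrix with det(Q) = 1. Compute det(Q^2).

The determinant is 1.

det(Q^2) = (det Q)^2 = (1)^2 = 1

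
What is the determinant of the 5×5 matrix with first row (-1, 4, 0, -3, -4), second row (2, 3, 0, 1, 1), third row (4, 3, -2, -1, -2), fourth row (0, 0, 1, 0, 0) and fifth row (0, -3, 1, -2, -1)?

Expand along row 4 (it has 4 zeros):
  − (1) · M_43   where M_43 = det([-1 4 -3 -4; 2 3 1 1; 4 3 -1 -2; 0 -3 -2 -1]) = 79
det = (-1)·(1)·(79) = -79

-79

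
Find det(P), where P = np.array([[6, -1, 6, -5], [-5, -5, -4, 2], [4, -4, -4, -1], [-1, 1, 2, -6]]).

|P| = -1750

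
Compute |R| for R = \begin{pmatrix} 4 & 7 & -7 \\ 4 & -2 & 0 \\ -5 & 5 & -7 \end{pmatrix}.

Expand along row 2:
  − 4 · |7 -7; 5 -7| = −4·(-49 − (-35)) = 56
  + (-2) · |4 -7; -5 -7| = (-2)·(-28 − 35) = 126
Sum: (56) + (126) = 182

det(R) = 182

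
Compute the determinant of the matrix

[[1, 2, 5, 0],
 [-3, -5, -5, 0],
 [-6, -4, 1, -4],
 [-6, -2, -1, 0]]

The determinant is -284.

Expand along column 4 (it has 3 zeros):
  − (-4) · M_34   where M_34 = det([1 2 5; -3 -5 -5; -6 -2 -1]) = -71
det = (-1)·(-4)·(-71) = -284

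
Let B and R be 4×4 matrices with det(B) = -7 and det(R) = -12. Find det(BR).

det(BR) = det(B)·det(R) = (-7)·(-12) = 84

det(BR) = 84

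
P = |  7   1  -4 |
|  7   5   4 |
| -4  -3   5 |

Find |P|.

212

Expand along row 1:
  + 7 · |5 4; -3 5| = 7·(25 − (-12)) = 259
  − 1 · |7 4; -4 5| = −1·(35 − (-16)) = -51
  + (-4) · |7 5; -4 -3| = (-4)·(-21 − (-20)) = 4
Sum: (259) + (-51) + (4) = 212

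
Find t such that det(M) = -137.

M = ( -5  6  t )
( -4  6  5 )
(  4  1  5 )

Expanding along the column containing t, det(M) is linear in t: det(M) = (-28)·t + (115).
Set (-28)·t + (115) = -137  ⇒  (-28)·t = -252  ⇒  t = 9.

t = 9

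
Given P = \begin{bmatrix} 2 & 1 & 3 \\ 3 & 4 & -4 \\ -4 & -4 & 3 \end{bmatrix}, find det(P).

|P| = 11

Expand along row 1:
  + 2 · |4 -4; -4 3| = 2·(12 − 16) = -8
  − 1 · |3 -4; -4 3| = −1·(9 − 16) = 7
  + 3 · |3 4; -4 -4| = 3·(-12 − (-16)) = 12
Sum: (-8) + (7) + (12) = 11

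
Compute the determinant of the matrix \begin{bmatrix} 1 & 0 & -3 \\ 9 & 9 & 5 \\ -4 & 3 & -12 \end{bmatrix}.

-312

Expand along row 1:
  + 1 · |9 5; 3 -12| = 1·(-108 − 15) = -123
  + (-3) · |9 9; -4 3| = (-3)·(27 − (-36)) = -189
Sum: (-123) + (-189) = -312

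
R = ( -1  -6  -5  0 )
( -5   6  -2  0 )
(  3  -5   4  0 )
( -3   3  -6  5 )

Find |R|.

det(R) = -665

Expand along column 4 (it has 3 zeros):
  + (5) · M_44   where M_44 = det([-1 -6 -5; -5 6 -2; 3 -5 4]) = -133
det = (+1)·(5)·(-133) = -665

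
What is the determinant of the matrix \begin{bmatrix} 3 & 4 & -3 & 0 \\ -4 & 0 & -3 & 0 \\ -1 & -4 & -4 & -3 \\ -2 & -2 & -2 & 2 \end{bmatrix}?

-422

Expand along row 2 (it has 2 zeros):
  − (-4) · M_21   where M_21 = det([4 -3 0; -4 -4 -3; -2 -2 2]) = -98
  − (-3) · M_23   where M_23 = det([3 4 0; -1 -4 -3; -2 -2 2]) = -10
det = (-1)·(-4)·(-98) + (-1)·(-3)·(-10) = -422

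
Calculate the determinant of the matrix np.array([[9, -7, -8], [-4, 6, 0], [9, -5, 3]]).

350

Expand along row 2:
  − (-4) · |-7 -8; -5 3| = −(-4)·(-21 − 40) = -244
  + 6 · |9 -8; 9 3| = 6·(27 − (-72)) = 594
Sum: (-244) + (594) = 350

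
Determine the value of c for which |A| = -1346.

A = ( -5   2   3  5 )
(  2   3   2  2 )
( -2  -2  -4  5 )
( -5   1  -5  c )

c = -6

Expanding along the row containing c, det(A) is linear in c: det(A) = (54)·c + (-1022).
Set (54)·c + (-1022) = -1346  ⇒  (54)·c = -324  ⇒  c = -6.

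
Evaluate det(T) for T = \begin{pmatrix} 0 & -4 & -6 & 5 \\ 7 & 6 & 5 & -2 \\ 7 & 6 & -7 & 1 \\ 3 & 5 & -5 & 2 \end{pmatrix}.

Expand along row 1 (it has 1 zero):
  − (-4) · M_12   where M_12 = det([7 5 -2; 7 -7 1; 3 -5 2]) = -90
  + (-6) · M_13   where M_13 = det([7 6 -2; 7 6 1; 3 5 2]) = -51
  − (5) · M_14   where M_14 = det([7 6 5; 7 6 -7; 3 5 -5]) = 204
det = (-1)·(-4)·(-90) + (+1)·(-6)·(-51) + (-1)·(5)·(204) = -1074

-1074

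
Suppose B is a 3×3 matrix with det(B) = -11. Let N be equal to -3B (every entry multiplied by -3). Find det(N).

For a 3×3 matrix, det(-3B) = (-3)^3·det(B) = -27·det(B).
det(N) = (-27)·(-11) = 297

297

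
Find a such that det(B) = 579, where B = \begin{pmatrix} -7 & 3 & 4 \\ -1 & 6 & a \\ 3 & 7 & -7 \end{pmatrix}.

7

Expanding along the column containing a, det(B) is linear in a: det(B) = (58)·a + (173).
Set (58)·a + (173) = 579  ⇒  (58)·a = 406  ⇒  a = 7.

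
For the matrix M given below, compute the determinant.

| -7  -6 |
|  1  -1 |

det(M) = (-7)·(-1) − (-6)·1 = 7 − (-6) = 13

|M| = 13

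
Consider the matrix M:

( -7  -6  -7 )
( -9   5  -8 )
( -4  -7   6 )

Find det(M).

Expand along column 1:
  + (-7) · |5 -8; -7 6| = (-7)·(30 − 56) = 182
  − (-9) · |-6 -7; -7 6| = −(-9)·(-36 − 49) = -765
  + (-4) · |-6 -7; 5 -8| = (-4)·(48 − (-35)) = -332
Sum: (182) + (-765) + (-332) = -915

det(M) = -915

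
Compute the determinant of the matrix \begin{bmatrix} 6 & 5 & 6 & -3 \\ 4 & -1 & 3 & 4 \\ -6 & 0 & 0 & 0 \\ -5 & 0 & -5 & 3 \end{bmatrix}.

The determinant is -888.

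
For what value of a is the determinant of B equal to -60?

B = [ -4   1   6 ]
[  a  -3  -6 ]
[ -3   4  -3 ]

a = 4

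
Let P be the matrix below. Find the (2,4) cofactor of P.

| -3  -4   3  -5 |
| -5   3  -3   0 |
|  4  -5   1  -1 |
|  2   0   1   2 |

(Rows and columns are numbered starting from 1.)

Delete row 2 and column 4; the remaining 3×3 submatrix is [-3 -4 3; 4 -5 1; 2 0 1].
Its determinant is 53.
The cofactor carries sign (−1)^(2+4) = +1, so C_{2,4} = +(53) = 53.

The cofactor is 53.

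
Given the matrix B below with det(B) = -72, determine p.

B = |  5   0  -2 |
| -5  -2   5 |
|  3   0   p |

Expanding along the row containing p, det(B) is linear in p: det(B) = (-10)·p + (-12).
Set (-10)·p + (-12) = -72  ⇒  (-10)·p = -60  ⇒  p = 6.

6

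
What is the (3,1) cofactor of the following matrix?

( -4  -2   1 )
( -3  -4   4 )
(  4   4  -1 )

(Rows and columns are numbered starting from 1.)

The cofactor is -4.

Delete row 3 and column 1; the remaining 2×2 submatrix is [-2 1; -4 4].
Its determinant is (-2)·4 − 1·(-4) = -4.
The cofactor carries sign (−1)^(3+1) = +1, so C_{3,1} = +(-4) = -4.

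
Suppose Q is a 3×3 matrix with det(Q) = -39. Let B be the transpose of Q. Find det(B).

-39

det(Qᵀ) = det(Q).
det(B) = (1)·(-39) = -39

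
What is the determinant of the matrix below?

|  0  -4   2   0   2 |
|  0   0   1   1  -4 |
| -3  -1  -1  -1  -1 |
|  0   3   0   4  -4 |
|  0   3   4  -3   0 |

1062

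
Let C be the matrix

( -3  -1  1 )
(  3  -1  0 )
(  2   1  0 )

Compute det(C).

Expand along column 3:
  + 1 · |3 -1; 2 1| = 1·(3 − (-2)) = 5

5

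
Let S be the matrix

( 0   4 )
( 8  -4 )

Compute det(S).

det(S) = 0·(-4) − 4·8 = 0 − 32 = -32

-32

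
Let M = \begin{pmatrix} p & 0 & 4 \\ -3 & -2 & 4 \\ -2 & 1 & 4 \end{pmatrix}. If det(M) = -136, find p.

Expanding along the column containing p, det(M) is linear in p: det(M) = (-12)·p + (-28).
Set (-12)·p + (-28) = -136  ⇒  (-12)·p = -108  ⇒  p = 9.

9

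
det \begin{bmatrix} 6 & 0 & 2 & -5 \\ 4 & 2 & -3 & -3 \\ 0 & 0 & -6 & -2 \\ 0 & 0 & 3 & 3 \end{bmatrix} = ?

-144

The matrix is block upper-triangular with a 2×2 block and a 2×2 block on the diagonal, so its determinant equals the product of the determinants of the diagonal blocks.
det of the 2×2 block = 12
det of the 2×2 block = -12
det = (12)·(-12) = -144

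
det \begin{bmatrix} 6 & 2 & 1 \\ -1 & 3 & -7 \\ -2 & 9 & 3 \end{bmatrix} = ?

463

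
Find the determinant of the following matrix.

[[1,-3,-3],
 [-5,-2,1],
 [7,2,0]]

The determinant is -35.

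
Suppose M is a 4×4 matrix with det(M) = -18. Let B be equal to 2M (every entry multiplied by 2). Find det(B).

-288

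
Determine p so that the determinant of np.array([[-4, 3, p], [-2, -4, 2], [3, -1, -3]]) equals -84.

p = -2

Expanding along the column containing p, det(B) is linear in p: det(B) = (14)·p + (-56).
Set (14)·p + (-56) = -84  ⇒  (14)·p = -28  ⇒  p = -2.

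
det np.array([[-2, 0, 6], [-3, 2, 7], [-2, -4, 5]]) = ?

20

Expand along column 2:
  + 2 · |-2 6; -2 5| = 2·(-10 − (-12)) = 4
  − (-4) · |-2 6; -3 7| = −(-4)·(-14 − (-18)) = 16
Sum: (4) + (16) = 20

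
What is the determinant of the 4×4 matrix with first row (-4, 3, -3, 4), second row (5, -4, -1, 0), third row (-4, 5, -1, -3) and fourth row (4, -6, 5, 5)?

Expand along row 2 (it has 1 zero):
  − (5) · M_21   where M_21 = det([3 -3 4; 5 -1 -3; -6 5 5]) = 127
  + (-4) · M_22   where M_22 = det([-4 -3 4; -4 -1 -3; 4 5 5]) = -128
  − (-1) · M_23   where M_23 = det([-4 3 4; -4 5 -3; 4 -6 5]) = 12
det = (-1)·(5)·(127) + (+1)·(-4)·(-128) + (-1)·(-1)·(12) = -111

-111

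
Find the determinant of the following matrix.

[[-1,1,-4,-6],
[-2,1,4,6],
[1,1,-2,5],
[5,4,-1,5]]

Expand along row 1:
  + (-1) · M_11   where M_11 = det([1 4 6; 1 -2 5; 4 -1 5]) = 97
  − (1) · M_12   where M_12 = det([-2 4 6; 1 -2 5; 5 -1 5]) = 144
  + (-4) · M_13   where M_13 = det([-2 1 6; 1 1 5; 5 4 5]) = 44
  − (-6) · M_14   where M_14 = det([-2 1 4; 1 1 -2; 5 4 -1]) = -27
det = (+1)·(-1)·(97) + (-1)·(1)·(144) + (+1)·(-4)·(44) + (-1)·(-6)·(-27) = -579

-579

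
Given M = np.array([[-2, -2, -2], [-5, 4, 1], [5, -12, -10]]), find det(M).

det(M) = 66

Expand along row 1:
  + (-2) · |4 1; -12 -10| = (-2)·(-40 − (-12)) = 56
  − (-2) · |-5 1; 5 -10| = −(-2)·(50 − 5) = 90
  + (-2) · |-5 4; 5 -12| = (-2)·(60 − 20) = -80
Sum: (56) + (90) + (-80) = 66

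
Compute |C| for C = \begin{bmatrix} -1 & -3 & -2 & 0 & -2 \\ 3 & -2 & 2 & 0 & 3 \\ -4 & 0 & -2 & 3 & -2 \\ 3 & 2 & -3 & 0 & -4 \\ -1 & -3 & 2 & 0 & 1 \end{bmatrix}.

Expand along column 4 (it has 4 zeros):
  − (3) · M_34   where M_34 = det([-1 -3 -2 -2; 3 -2 2 3; 3 2 -3 -4; -1 -3 2 1]) = 143
det = (-1)·(3)·(143) = -429

The determinant is -429.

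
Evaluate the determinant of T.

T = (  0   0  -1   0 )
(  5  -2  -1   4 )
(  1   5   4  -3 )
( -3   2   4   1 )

-107

Expand along row 1 (it has 3 zeros):
  + (-1) · M_13   where M_13 = det([5 -2 4; 1 5 -3; -3 2 1]) = 107
det = (+1)·(-1)·(107) = -107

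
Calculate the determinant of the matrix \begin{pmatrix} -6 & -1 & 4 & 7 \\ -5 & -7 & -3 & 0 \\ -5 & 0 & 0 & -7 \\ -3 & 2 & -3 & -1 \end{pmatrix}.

The determinant is -2750.

Expand along row 3 (it has 2 zeros):
  + (-5) · M_31   where M_31 = det([-1 4 7; -7 -3 0; 2 -3 -1]) = 158
  − (-7) · M_34   where M_34 = det([-6 -1 4; -5 -7 -3; -3 2 -3]) = -280
det = (+1)·(-5)·(158) + (-1)·(-7)·(-280) = -2750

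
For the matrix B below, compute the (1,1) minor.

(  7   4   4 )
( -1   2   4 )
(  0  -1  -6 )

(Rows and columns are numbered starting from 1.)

Delete row 1 and column 1; the remaining 2×2 submatrix is [2 4; -1 -6].
Its determinant is 2·(-6) − 4·(-1) = -8.

-8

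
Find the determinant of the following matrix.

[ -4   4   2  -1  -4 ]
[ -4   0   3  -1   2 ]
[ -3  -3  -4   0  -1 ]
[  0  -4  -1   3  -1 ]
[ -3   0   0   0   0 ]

-519

Expand along row 5 (it has 4 zeros):
  + (-3) · M_51   where M_51 = det([4 2 -1 -4; 0 3 -1 2; -3 -4 0 -1; -4 -1 3 -1]) = 173
det = (+1)·(-3)·(173) = -519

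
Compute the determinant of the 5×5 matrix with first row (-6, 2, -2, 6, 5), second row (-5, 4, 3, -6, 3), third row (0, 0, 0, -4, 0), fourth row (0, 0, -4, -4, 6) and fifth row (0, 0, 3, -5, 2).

The matrix is block upper-triangular with a 2×2 block and a 3×3 block on the diagonal, so its determinant equals the product of the determinants of the diagonal blocks.
det of the 2×2 block = -14
det of the 3×3 block = -104
det = (-14)·(-104) = 1456

1456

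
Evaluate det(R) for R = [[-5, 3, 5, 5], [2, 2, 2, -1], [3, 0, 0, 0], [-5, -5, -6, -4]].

Expand along row 3 (it has 3 zeros):
  + (3) · M_31   where M_31 = det([3 5 5; 2 2 -1; -5 -6 -4]) = 13
det = (+1)·(3)·(13) = 39

|R| = 39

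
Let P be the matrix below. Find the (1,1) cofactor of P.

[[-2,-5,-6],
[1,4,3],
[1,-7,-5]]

Delete row 1 and column 1; the remaining 2×2 submatrix is [4 3; -7 -5].
Its determinant is 4·(-5) − 3·(-7) = 1.
The cofactor carries sign (−1)^(1+1) = +1, so C_{1,1} = +(1) = 1.

1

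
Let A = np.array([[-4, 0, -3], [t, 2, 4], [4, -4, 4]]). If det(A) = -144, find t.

-6

Expanding along the row containing t, det(A) is linear in t: det(A) = (12)·t + (-72).
Set (12)·t + (-72) = -144  ⇒  (12)·t = -72  ⇒  t = -6.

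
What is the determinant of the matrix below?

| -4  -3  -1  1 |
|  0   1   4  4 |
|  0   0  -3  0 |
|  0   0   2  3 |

36

The matrix is block upper-triangular with a 2×2 block and a 2×2 block on the diagonal, so its determinant equals the product of the determinants of the diagonal blocks.
det of the 2×2 block = -4
det of the 2×2 block = -9
det = (-4)·(-9) = 36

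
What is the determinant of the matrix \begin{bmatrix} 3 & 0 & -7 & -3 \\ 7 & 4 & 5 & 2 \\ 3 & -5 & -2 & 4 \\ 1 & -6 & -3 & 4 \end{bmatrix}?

168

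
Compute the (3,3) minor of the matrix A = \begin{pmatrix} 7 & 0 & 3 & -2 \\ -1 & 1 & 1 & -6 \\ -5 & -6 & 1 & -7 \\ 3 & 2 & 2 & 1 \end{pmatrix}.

Delete row 3 and column 3; the remaining 3×3 submatrix is [7 0 -2; -1 1 -6; 3 2 1].
Its determinant is 101.

101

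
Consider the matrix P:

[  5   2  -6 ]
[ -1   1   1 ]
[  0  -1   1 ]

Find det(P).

Expand along row 3:
  − (-1) · |5 -6; -1 1| = −(-1)·(5 − 6) = -1
  + 1 · |5 2; -1 1| = 1·(5 − (-2)) = 7
Sum: (-1) + (7) = 6

6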